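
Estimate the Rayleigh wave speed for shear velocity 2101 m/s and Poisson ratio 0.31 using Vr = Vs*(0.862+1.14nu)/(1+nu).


Numerator factor = 0.862 + 1.14*0.31 = 1.2154
Denominator = 1 + 0.31 = 1.31
Vr = 2101 * 1.2154 / 1.31 = 1949.28 m/s

1949.28


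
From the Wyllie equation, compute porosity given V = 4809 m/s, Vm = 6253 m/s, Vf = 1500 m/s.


1/V - 1/Vm = 1/4809 - 1/6253 = 4.802e-05
1/Vf - 1/Vm = 1/1500 - 1/6253 = 0.00050674
phi = 4.802e-05 / 0.00050674 = 0.0948

0.0948


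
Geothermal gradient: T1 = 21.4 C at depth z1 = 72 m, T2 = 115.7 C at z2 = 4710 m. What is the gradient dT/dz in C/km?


dT = 115.7 - 21.4 = 94.3 C
dz = 4710 - 72 = 4638 m
gradient = dT/dz * 1000 = 94.3/4638 * 1000 = 20.332 C/km

20.332


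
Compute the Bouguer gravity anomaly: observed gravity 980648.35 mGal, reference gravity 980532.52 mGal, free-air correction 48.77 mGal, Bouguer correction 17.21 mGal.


BA = g_obs - g_ref + FAC - BC
= 980648.35 - 980532.52 + 48.77 - 17.21
= 147.39 mGal

147.39


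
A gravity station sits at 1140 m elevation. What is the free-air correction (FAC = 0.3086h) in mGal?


FAC = 0.3086 * h
= 0.3086 * 1140
= 351.804 mGal

351.804


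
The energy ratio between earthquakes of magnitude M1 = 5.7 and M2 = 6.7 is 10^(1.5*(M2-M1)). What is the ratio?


M2 - M1 = 6.7 - 5.7 = 1.0
1.5 * 1.0 = 1.5
ratio = 10^1.5 = 31.62

31.62


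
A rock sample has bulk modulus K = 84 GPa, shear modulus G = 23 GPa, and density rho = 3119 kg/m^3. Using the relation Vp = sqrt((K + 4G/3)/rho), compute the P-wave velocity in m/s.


First compute the effective modulus:
K + 4G/3 = 84e9 + 4*23e9/3 = 114666666666.67 Pa
Then divide by density:
114666666666.67 / 3119 = 36763920.0598 Pa/(kg/m^3)
Take the square root:
Vp = sqrt(36763920.0598) = 6063.33 m/s

6063.33


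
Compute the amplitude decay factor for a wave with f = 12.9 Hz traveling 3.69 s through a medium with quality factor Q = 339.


pi*f*t/Q = pi*12.9*3.69/339 = 0.44113
A/A0 = exp(-0.44113) = 0.643309

0.643309


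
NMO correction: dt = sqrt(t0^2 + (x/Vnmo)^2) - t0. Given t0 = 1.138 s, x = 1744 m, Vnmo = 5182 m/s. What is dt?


x/Vnmo = 1744/5182 = 0.33655
(x/Vnmo)^2 = 0.113266
t0^2 = 1.295044
sqrt(1.295044 + 0.113266) = 1.186722
dt = 1.186722 - 1.138 = 0.048722

0.048722


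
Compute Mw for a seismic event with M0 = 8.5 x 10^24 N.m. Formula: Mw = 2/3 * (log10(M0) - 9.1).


log10(M0) = log10(8.5 x 10^24) = 24.9294
Mw = 2/3 * (24.9294 - 9.1)
= 2/3 * 15.8294
= 10.55

10.55


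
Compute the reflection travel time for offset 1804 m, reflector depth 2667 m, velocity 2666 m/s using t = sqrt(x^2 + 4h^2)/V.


x^2 + 4h^2 = 1804^2 + 4*2667^2 = 3254416 + 28451556 = 31705972
sqrt(31705972) = 5630.8056
t = 5630.8056 / 2666 = 2.1121 s

2.1121


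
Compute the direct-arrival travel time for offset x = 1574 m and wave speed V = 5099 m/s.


t = x / V
= 1574 / 5099
= 0.3087 s

0.3087


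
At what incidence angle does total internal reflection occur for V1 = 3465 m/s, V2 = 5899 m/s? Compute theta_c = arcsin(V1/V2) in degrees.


V1/V2 = 3465/5899 = 0.587388
theta_c = arcsin(0.587388) = 35.9718 degrees

35.9718


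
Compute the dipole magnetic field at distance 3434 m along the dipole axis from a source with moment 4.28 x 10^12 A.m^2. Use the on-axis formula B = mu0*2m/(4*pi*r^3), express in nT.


m = 4.28 x 10^12 = 4280000000000 A.m^2
2m = 8560000000000 A.m^2
r^3 = 3434^3 = 40494950504
B = (4pi*10^-7) * 8560000000000 / (4*pi * 40494950504) * 1e9
= 10756813.245891 / 508874556043.39 * 1e9
= 21138.438 nT

21138.438


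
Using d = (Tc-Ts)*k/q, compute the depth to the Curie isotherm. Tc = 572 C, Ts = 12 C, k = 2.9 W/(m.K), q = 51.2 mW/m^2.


T_Curie - T_surf = 572 - 12 = 560 C
Convert q to W/m^2: 51.2 mW/m^2 = 0.0512 W/m^2
d = 560 * 2.9 / 0.0512 = 31718.75 m

31718.75


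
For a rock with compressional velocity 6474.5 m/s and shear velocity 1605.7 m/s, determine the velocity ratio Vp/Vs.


Vp/Vs = 6474.5 / 1605.7
= 4.0322

4.0322


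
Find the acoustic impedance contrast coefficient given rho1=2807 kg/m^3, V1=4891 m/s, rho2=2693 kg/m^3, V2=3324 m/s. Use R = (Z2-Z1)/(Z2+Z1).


Z1 = 2807 * 4891 = 13729037
Z2 = 2693 * 3324 = 8951532
R = (8951532 - 13729037) / (8951532 + 13729037) = -4777505 / 22680569 = -0.2106

-0.2106


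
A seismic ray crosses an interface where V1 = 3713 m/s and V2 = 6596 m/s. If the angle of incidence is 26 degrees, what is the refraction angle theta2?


sin(theta1) = sin(26 deg) = 0.438371
sin(theta2) = V2/V1 * sin(theta1) = 6596/3713 * 0.438371 = 0.778749
theta2 = arcsin(0.778749) = 51.1462 degrees

51.1462


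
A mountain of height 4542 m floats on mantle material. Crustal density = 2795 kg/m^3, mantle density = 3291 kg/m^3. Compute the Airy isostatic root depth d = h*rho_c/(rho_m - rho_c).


rho_m - rho_c = 3291 - 2795 = 496
d = 4542 * 2795 / 496
= 12694890 / 496
= 25594.54 m

25594.54


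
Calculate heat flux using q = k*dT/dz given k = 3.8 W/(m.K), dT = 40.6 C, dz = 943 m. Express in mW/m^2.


q = k * dT / dz * 1000
= 3.8 * 40.6 / 943 * 1000
= 0.163606 * 1000
= 163.6055 mW/m^2

163.6055


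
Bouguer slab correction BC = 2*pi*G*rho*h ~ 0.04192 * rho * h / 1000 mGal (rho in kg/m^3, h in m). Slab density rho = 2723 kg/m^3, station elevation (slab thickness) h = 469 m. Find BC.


BC = 0.04192 * rho * h / 1000
= 0.04192 * 2723 * 469 / 1000
= 53.5355 mGal

53.5355


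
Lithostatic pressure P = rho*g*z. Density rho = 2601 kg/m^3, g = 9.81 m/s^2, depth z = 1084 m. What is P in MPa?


P = rho * g * z / 1e6
= 2601 * 9.81 * 1084 / 1e6
= 27659138.04 / 1e6
= 27.6591 MPa

27.6591


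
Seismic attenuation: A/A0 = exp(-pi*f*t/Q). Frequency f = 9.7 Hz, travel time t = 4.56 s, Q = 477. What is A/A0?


pi*f*t/Q = pi*9.7*4.56/477 = 0.291319
A/A0 = exp(-0.291319) = 0.747278

0.747278


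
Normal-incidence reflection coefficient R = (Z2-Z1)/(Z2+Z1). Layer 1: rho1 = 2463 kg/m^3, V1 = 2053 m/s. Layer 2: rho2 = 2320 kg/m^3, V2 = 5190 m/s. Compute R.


Z1 = 2463 * 2053 = 5056539
Z2 = 2320 * 5190 = 12040800
R = (12040800 - 5056539) / (12040800 + 5056539) = 6984261 / 17097339 = 0.4085

0.4085


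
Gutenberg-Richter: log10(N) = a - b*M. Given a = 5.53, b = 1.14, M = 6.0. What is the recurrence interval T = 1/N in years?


log10(N) = 5.53 - 1.14*6.0 = -1.31
N = 10^-1.31 = 0.048978
T = 1/N = 1/0.048978 = 20.4174 years

20.4174


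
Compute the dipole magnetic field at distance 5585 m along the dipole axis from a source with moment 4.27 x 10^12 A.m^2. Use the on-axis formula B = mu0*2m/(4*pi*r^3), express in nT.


m = 4.27 x 10^12 = 4270000000000 A.m^2
2m = 8540000000000 A.m^2
r^3 = 5585^3 = 174208576625
B = (4pi*10^-7) * 8540000000000 / (4*pi * 174208576625) * 1e9
= 10731680.504663 / 2189169538069.74 * 1e9
= 4902.1697 nT

4902.1697


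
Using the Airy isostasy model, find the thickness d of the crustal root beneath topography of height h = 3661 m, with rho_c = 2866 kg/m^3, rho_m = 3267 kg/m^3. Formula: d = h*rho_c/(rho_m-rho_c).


rho_m - rho_c = 3267 - 2866 = 401
d = 3661 * 2866 / 401
= 10492426 / 401
= 26165.65 m

26165.65


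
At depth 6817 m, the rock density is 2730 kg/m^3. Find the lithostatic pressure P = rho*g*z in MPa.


P = rho * g * z / 1e6
= 2730 * 9.81 * 6817 / 1e6
= 182568122.1 / 1e6
= 182.5681 MPa

182.5681


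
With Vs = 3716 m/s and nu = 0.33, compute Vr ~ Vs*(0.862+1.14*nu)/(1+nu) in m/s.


Numerator factor = 0.862 + 1.14*0.33 = 1.2382
Denominator = 1 + 0.33 = 1.33
Vr = 3716 * 1.2382 / 1.33 = 3459.51 m/s

3459.51


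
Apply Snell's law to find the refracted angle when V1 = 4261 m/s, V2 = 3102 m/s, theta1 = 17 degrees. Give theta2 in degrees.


sin(theta1) = sin(17 deg) = 0.292372
sin(theta2) = V2/V1 * sin(theta1) = 3102/4261 * 0.292372 = 0.212846
theta2 = arcsin(0.212846) = 12.2892 degrees

12.2892


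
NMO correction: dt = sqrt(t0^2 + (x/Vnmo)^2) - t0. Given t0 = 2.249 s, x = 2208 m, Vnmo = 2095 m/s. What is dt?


x/Vnmo = 2208/2095 = 1.053938
(x/Vnmo)^2 = 1.110785
t0^2 = 5.058001
sqrt(5.058001 + 1.110785) = 2.483704
dt = 2.483704 - 2.249 = 0.234704

0.234704


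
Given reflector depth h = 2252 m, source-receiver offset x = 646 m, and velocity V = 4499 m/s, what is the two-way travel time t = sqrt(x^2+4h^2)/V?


x^2 + 4h^2 = 646^2 + 4*2252^2 = 417316 + 20286016 = 20703332
sqrt(20703332) = 4550.0914
t = 4550.0914 / 4499 = 1.0114 s

1.0114


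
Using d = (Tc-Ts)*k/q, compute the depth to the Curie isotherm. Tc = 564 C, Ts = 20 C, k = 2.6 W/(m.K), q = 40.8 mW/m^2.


T_Curie - T_surf = 564 - 20 = 544 C
Convert q to W/m^2: 40.8 mW/m^2 = 0.0408 W/m^2
d = 544 * 2.6 / 0.0408 = 34666.67 m

34666.67


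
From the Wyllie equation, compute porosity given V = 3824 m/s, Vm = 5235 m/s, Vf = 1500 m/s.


1/V - 1/Vm = 1/3824 - 1/5235 = 7.048e-05
1/Vf - 1/Vm = 1/1500 - 1/5235 = 0.00047564
phi = 7.048e-05 / 0.00047564 = 0.1482

0.1482


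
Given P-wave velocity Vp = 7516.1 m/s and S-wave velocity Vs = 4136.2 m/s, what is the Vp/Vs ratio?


Vp/Vs = 7516.1 / 4136.2
= 1.8172

1.8172


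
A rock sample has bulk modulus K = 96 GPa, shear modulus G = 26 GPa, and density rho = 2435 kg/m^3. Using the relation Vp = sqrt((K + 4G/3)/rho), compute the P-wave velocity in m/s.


First compute the effective modulus:
K + 4G/3 = 96e9 + 4*26e9/3 = 130666666666.67 Pa
Then divide by density:
130666666666.67 / 2435 = 53661875.4278 Pa/(kg/m^3)
Take the square root:
Vp = sqrt(53661875.4278) = 7325.43 m/s

7325.43


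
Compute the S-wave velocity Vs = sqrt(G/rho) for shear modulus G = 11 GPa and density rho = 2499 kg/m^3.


Convert G to Pa: G = 11e9 Pa
Compute G/rho = 11e9 / 2499 = 4401760.7043
Vs = sqrt(4401760.7043) = 2098.04 m/s

2098.04


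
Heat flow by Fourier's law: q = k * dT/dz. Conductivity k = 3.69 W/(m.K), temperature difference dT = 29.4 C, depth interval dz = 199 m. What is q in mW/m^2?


q = k * dT / dz * 1000
= 3.69 * 29.4 / 199 * 1000
= 0.545156 * 1000
= 545.1558 mW/m^2

545.1558


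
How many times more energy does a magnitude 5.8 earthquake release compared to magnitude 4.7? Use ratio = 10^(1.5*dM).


M2 - M1 = 5.8 - 4.7 = 1.1
1.5 * 1.1 = 1.65
ratio = 10^1.65 = 44.67

44.67


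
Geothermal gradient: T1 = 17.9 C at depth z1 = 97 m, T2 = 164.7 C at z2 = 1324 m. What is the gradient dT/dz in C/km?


dT = 164.7 - 17.9 = 146.8 C
dz = 1324 - 97 = 1227 m
gradient = dT/dz * 1000 = 146.8/1227 * 1000 = 119.6414 C/km

119.6414


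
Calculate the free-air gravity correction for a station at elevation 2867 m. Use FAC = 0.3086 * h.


FAC = 0.3086 * h
= 0.3086 * 2867
= 884.7562 mGal

884.7562


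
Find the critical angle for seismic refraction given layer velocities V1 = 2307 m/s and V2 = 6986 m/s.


V1/V2 = 2307/6986 = 0.330232
theta_c = arcsin(0.330232) = 19.2829 degrees

19.2829


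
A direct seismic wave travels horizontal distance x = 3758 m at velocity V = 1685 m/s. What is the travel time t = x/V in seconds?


t = x / V
= 3758 / 1685
= 2.2303 s

2.2303


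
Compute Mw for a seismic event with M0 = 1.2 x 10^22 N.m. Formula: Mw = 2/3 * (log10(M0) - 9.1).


log10(M0) = log10(1.2 x 10^22) = 22.0792
Mw = 2/3 * (22.0792 - 9.1)
= 2/3 * 12.9792
= 8.65

8.65


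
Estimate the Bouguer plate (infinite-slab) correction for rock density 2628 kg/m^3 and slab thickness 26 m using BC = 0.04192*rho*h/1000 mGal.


BC = 0.04192 * rho * h / 1000
= 0.04192 * 2628 * 26 / 1000
= 2.8643 mGal

2.8643


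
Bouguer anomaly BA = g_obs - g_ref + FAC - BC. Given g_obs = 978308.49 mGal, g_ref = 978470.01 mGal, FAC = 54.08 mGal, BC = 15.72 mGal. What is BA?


BA = g_obs - g_ref + FAC - BC
= 978308.49 - 978470.01 + 54.08 - 15.72
= -123.16 mGal

-123.16


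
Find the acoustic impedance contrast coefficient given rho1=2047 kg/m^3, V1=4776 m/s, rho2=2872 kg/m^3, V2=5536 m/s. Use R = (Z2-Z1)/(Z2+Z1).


Z1 = 2047 * 4776 = 9776472
Z2 = 2872 * 5536 = 15899392
R = (15899392 - 9776472) / (15899392 + 9776472) = 6122920 / 25675864 = 0.2385

0.2385


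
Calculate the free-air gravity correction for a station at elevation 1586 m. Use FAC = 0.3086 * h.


FAC = 0.3086 * h
= 0.3086 * 1586
= 489.4396 mGal

489.4396


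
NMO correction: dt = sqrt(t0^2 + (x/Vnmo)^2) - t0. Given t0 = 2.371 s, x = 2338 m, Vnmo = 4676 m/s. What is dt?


x/Vnmo = 2338/4676 = 0.5
(x/Vnmo)^2 = 0.25
t0^2 = 5.621641
sqrt(5.621641 + 0.25) = 2.423147
dt = 2.423147 - 2.371 = 0.052147

0.052147


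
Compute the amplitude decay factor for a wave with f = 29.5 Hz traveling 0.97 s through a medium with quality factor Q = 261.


pi*f*t/Q = pi*29.5*0.97/261 = 0.344432
A/A0 = exp(-0.344432) = 0.708623

0.708623


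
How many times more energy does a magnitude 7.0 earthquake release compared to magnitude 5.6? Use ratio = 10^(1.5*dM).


M2 - M1 = 7.0 - 5.6 = 1.4
1.5 * 1.4 = 2.1
ratio = 10^2.1 = 125.89

125.89


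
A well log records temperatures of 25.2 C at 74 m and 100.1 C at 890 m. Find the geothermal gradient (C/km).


dT = 100.1 - 25.2 = 74.9 C
dz = 890 - 74 = 816 m
gradient = dT/dz * 1000 = 74.9/816 * 1000 = 91.7892 C/km

91.7892


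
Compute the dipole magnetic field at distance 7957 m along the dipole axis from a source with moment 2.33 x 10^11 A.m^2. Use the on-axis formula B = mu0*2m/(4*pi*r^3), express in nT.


m = 2.33 x 10^11 = 233000000000 A.m^2
2m = 466000000000 A.m^2
r^3 = 7957^3 = 503788296493
B = (4pi*10^-7) * 466000000000 / (4*pi * 503788296493) * 1e9
= 585592.870629 / 6330790444907.7 * 1e9
= 92.4992 nT

92.4992


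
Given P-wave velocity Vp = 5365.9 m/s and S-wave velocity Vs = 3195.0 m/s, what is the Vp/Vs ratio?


Vp/Vs = 5365.9 / 3195.0
= 1.6795

1.6795


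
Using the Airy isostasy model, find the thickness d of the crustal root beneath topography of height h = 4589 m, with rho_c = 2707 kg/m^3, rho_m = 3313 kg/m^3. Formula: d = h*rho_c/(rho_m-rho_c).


rho_m - rho_c = 3313 - 2707 = 606
d = 4589 * 2707 / 606
= 12422423 / 606
= 20499.05 m

20499.05


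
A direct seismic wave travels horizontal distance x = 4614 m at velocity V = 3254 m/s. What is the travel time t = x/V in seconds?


t = x / V
= 4614 / 3254
= 1.4179 s

1.4179


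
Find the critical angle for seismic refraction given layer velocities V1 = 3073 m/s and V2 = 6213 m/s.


V1/V2 = 3073/6213 = 0.494608
theta_c = arcsin(0.494608) = 29.6439 degrees

29.6439


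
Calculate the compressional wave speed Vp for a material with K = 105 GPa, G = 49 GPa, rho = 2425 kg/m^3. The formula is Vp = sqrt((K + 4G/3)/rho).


First compute the effective modulus:
K + 4G/3 = 105e9 + 4*49e9/3 = 170333333333.33 Pa
Then divide by density:
170333333333.33 / 2425 = 70240549.8282 Pa/(kg/m^3)
Take the square root:
Vp = sqrt(70240549.8282) = 8380.96 m/s

8380.96


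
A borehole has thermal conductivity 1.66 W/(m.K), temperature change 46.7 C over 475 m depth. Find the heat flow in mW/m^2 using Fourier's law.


q = k * dT / dz * 1000
= 1.66 * 46.7 / 475 * 1000
= 0.163204 * 1000
= 163.2042 mW/m^2

163.2042


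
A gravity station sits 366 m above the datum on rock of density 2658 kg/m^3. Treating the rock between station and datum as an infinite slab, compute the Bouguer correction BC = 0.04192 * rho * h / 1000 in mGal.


BC = 0.04192 * rho * h / 1000
= 0.04192 * 2658 * 366 / 1000
= 40.7809 mGal

40.7809


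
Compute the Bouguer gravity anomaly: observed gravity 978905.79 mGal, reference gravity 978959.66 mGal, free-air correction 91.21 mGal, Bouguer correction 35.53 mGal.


BA = g_obs - g_ref + FAC - BC
= 978905.79 - 978959.66 + 91.21 - 35.53
= 1.81 mGal

1.81


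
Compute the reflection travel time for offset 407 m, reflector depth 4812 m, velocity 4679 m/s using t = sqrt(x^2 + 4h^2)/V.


x^2 + 4h^2 = 407^2 + 4*4812^2 = 165649 + 92621376 = 92787025
sqrt(92787025) = 9632.6022
t = 9632.6022 / 4679 = 2.0587 s

2.0587


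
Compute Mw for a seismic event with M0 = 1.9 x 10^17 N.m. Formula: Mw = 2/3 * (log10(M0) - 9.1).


log10(M0) = log10(1.9 x 10^17) = 17.2788
Mw = 2/3 * (17.2788 - 9.1)
= 2/3 * 8.1788
= 5.45

5.45


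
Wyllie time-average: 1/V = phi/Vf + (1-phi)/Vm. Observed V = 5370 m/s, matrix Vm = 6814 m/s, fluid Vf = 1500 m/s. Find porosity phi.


1/V - 1/Vm = 1/5370 - 1/6814 = 3.946e-05
1/Vf - 1/Vm = 1/1500 - 1/6814 = 0.00051991
phi = 3.946e-05 / 0.00051991 = 0.0759

0.0759


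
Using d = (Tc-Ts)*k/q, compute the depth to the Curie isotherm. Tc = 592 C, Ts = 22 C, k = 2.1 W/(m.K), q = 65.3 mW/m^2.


T_Curie - T_surf = 592 - 22 = 570 C
Convert q to W/m^2: 65.3 mW/m^2 = 0.0653 W/m^2
d = 570 * 2.1 / 0.0653 = 18330.78 m

18330.78


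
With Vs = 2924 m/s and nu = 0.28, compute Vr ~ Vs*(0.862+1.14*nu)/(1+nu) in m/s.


Numerator factor = 0.862 + 1.14*0.28 = 1.1812
Denominator = 1 + 0.28 = 1.28
Vr = 2924 * 1.1812 / 1.28 = 2698.3 m/s

2698.3


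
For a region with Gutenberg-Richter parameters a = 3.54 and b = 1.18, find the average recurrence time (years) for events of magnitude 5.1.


log10(N) = 3.54 - 1.18*5.1 = -2.478
N = 10^-2.478 = 0.003327
T = 1/N = 1/0.003327 = 300.6076 years

300.6076


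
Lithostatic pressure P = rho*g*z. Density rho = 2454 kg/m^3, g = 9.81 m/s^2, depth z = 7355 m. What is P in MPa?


P = rho * g * z / 1e6
= 2454 * 9.81 * 7355 / 1e6
= 177062357.7 / 1e6
= 177.0624 MPa

177.0624


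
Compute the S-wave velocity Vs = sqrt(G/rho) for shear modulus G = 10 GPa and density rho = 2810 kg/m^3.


Convert G to Pa: G = 10e9 Pa
Compute G/rho = 10e9 / 2810 = 3558718.8612
Vs = sqrt(3558718.8612) = 1886.46 m/s

1886.46


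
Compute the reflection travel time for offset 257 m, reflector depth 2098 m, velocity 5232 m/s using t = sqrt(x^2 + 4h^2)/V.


x^2 + 4h^2 = 257^2 + 4*2098^2 = 66049 + 17606416 = 17672465
sqrt(17672465) = 4203.8631
t = 4203.8631 / 5232 = 0.8035 s

0.8035


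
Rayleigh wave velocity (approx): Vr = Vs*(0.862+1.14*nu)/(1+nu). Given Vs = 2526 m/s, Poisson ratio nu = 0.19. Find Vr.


Numerator factor = 0.862 + 1.14*0.19 = 1.0786
Denominator = 1 + 0.19 = 1.19
Vr = 2526 * 1.0786 / 1.19 = 2289.53 m/s

2289.53


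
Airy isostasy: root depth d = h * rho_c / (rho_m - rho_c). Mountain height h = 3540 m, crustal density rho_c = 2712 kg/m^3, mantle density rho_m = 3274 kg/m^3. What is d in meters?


rho_m - rho_c = 3274 - 2712 = 562
d = 3540 * 2712 / 562
= 9600480 / 562
= 17082.7 m

17082.7


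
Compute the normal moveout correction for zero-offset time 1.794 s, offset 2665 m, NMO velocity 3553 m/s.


x/Vnmo = 2665/3553 = 0.75007
(x/Vnmo)^2 = 0.562606
t0^2 = 3.218436
sqrt(3.218436 + 0.562606) = 1.94449
dt = 1.94449 - 1.794 = 0.15049

0.15049


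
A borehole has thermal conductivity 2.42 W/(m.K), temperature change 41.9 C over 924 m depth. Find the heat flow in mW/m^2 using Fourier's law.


q = k * dT / dz * 1000
= 2.42 * 41.9 / 924 * 1000
= 0.109738 * 1000
= 109.7381 mW/m^2

109.7381


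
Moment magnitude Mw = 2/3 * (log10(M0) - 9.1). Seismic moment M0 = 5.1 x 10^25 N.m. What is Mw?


log10(M0) = log10(5.1 x 10^25) = 25.7076
Mw = 2/3 * (25.7076 - 9.1)
= 2/3 * 16.6076
= 11.07

11.07


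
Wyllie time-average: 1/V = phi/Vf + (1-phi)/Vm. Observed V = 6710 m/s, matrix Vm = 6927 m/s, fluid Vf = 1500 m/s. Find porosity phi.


1/V - 1/Vm = 1/6710 - 1/6927 = 4.67e-06
1/Vf - 1/Vm = 1/1500 - 1/6927 = 0.0005223
phi = 4.67e-06 / 0.0005223 = 0.0089

0.0089


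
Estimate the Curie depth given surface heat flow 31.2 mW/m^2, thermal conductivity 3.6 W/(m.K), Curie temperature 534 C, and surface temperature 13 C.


T_Curie - T_surf = 534 - 13 = 521 C
Convert q to W/m^2: 31.2 mW/m^2 = 0.0312 W/m^2
d = 521 * 3.6 / 0.0312 = 60115.38 m

60115.38


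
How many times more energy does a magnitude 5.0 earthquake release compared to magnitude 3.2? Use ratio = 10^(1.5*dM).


M2 - M1 = 5.0 - 3.2 = 1.8
1.5 * 1.8 = 2.7
ratio = 10^2.7 = 501.19

501.19


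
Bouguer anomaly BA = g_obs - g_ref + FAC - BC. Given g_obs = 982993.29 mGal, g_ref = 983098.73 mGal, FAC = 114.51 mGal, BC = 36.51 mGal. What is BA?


BA = g_obs - g_ref + FAC - BC
= 982993.29 - 983098.73 + 114.51 - 36.51
= -27.44 mGal

-27.44


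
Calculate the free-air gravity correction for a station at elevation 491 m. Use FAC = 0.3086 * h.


FAC = 0.3086 * h
= 0.3086 * 491
= 151.5226 mGal

151.5226


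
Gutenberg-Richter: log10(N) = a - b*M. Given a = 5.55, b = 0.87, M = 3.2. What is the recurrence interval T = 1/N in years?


log10(N) = 5.55 - 0.87*3.2 = 2.766
N = 10^2.766 = 583.445104
T = 1/N = 1/583.445104 = 0.0017 years

0.0017


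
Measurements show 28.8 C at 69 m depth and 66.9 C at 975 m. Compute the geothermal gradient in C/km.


dT = 66.9 - 28.8 = 38.1 C
dz = 975 - 69 = 906 m
gradient = dT/dz * 1000 = 38.1/906 * 1000 = 42.053 C/km

42.053


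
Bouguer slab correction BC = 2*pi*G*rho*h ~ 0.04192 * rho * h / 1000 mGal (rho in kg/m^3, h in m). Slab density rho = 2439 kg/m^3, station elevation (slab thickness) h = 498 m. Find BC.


BC = 0.04192 * rho * h / 1000
= 0.04192 * 2439 * 498 / 1000
= 50.917 mGal

50.917


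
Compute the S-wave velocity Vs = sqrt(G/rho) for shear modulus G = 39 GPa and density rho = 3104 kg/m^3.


Convert G to Pa: G = 39e9 Pa
Compute G/rho = 39e9 / 3104 = 12564432.9897
Vs = sqrt(12564432.9897) = 3544.63 m/s

3544.63


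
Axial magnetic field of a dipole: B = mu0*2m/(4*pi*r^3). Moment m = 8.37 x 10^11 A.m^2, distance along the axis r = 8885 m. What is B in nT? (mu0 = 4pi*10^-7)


m = 8.37 x 10^11 = 837000000000 A.m^2
2m = 1674000000000 A.m^2
r^3 = 8885^3 = 701410554125
B = (4pi*10^-7) * 1674000000000 / (4*pi * 701410554125) * 1e9
= 2103610.440844 / 8814184975957.78 * 1e9
= 238.6619 nT

238.6619


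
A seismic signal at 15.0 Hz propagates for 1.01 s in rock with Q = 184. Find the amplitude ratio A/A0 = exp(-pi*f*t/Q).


pi*f*t/Q = pi*15.0*1.01/184 = 0.258669
A/A0 = exp(-0.258669) = 0.772078

0.772078


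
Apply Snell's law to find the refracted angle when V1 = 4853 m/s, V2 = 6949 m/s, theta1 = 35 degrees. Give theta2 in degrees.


sin(theta1) = sin(35 deg) = 0.573576
sin(theta2) = V2/V1 * sin(theta1) = 6949/4853 * 0.573576 = 0.821303
theta2 = arcsin(0.821303) = 55.2154 degrees

55.2154


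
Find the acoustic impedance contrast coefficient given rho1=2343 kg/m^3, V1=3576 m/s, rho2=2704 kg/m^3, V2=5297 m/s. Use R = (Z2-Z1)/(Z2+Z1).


Z1 = 2343 * 3576 = 8378568
Z2 = 2704 * 5297 = 14323088
R = (14323088 - 8378568) / (14323088 + 8378568) = 5944520 / 22701656 = 0.2619

0.2619


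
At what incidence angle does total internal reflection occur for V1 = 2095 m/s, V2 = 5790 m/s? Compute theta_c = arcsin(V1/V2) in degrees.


V1/V2 = 2095/5790 = 0.361831
theta_c = arcsin(0.361831) = 21.2127 degrees

21.2127


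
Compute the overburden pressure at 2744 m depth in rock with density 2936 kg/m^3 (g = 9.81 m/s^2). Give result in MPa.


P = rho * g * z / 1e6
= 2936 * 9.81 * 2744 / 1e6
= 79033127.04 / 1e6
= 79.0331 MPa

79.0331


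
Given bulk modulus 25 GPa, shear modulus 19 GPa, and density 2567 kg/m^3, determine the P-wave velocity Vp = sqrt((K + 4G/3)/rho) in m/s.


First compute the effective modulus:
K + 4G/3 = 25e9 + 4*19e9/3 = 50333333333.33 Pa
Then divide by density:
50333333333.33 / 2567 = 19607843.1373 Pa/(kg/m^3)
Take the square root:
Vp = sqrt(19607843.1373) = 4428.07 m/s

4428.07


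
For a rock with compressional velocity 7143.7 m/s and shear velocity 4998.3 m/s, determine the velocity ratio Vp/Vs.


Vp/Vs = 7143.7 / 4998.3
= 1.4292

1.4292


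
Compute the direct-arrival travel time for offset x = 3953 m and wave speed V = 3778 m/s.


t = x / V
= 3953 / 3778
= 1.0463 s

1.0463


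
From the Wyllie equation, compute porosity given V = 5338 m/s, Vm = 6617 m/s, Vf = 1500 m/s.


1/V - 1/Vm = 1/5338 - 1/6617 = 3.621e-05
1/Vf - 1/Vm = 1/1500 - 1/6617 = 0.00051554
phi = 3.621e-05 / 0.00051554 = 0.0702

0.0702


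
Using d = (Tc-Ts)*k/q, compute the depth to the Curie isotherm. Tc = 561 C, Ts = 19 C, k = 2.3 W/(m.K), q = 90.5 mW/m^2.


T_Curie - T_surf = 561 - 19 = 542 C
Convert q to W/m^2: 90.5 mW/m^2 = 0.0905 W/m^2
d = 542 * 2.3 / 0.0905 = 13774.59 m

13774.59


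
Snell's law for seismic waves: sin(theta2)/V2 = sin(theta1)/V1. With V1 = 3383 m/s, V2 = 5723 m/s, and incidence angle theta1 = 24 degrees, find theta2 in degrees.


sin(theta1) = sin(24 deg) = 0.406737
sin(theta2) = V2/V1 * sin(theta1) = 5723/3383 * 0.406737 = 0.688074
theta2 = arcsin(0.688074) = 43.4778 degrees

43.4778


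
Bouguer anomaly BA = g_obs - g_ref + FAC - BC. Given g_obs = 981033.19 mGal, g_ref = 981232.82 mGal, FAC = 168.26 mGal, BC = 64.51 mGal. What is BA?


BA = g_obs - g_ref + FAC - BC
= 981033.19 - 981232.82 + 168.26 - 64.51
= -95.88 mGal

-95.88


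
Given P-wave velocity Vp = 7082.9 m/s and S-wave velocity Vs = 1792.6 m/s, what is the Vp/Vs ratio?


Vp/Vs = 7082.9 / 1792.6
= 3.9512

3.9512


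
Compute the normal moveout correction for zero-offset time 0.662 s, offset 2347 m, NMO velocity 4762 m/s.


x/Vnmo = 2347/4762 = 0.49286
(x/Vnmo)^2 = 0.242911
t0^2 = 0.438244
sqrt(0.438244 + 0.242911) = 0.825321
dt = 0.825321 - 0.662 = 0.163321

0.163321


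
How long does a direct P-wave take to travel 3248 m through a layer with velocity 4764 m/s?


t = x / V
= 3248 / 4764
= 0.6818 s

0.6818


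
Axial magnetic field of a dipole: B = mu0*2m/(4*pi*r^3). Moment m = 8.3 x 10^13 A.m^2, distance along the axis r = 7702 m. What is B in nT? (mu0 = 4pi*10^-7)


m = 8.3 x 10^13 = 83000000000000 A.m^2
2m = 166000000000000 A.m^2
r^3 = 7702^3 = 456888832408
B = (4pi*10^-7) * 166000000000000 / (4*pi * 456888832408) * 1e9
= 208601752.198362 / 5741434397600.76 * 1e9
= 36332.6893 nT

36332.6893


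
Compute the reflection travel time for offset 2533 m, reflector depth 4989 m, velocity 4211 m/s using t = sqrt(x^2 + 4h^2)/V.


x^2 + 4h^2 = 2533^2 + 4*4989^2 = 6416089 + 99560484 = 105976573
sqrt(105976573) = 10294.4924
t = 10294.4924 / 4211 = 2.4447 s

2.4447


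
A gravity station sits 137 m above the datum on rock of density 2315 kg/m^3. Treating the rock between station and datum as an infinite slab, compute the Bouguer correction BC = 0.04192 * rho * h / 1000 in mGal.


BC = 0.04192 * rho * h / 1000
= 0.04192 * 2315 * 137 / 1000
= 13.2951 mGal

13.2951


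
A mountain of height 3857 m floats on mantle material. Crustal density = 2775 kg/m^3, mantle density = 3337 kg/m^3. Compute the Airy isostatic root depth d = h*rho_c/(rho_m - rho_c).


rho_m - rho_c = 3337 - 2775 = 562
d = 3857 * 2775 / 562
= 10703175 / 562
= 19044.8 m

19044.8


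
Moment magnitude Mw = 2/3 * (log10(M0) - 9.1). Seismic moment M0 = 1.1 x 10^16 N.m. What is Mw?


log10(M0) = log10(1.1 x 10^16) = 16.0414
Mw = 2/3 * (16.0414 - 9.1)
= 2/3 * 6.9414
= 4.63

4.63


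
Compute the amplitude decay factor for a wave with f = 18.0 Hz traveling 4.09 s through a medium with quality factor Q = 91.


pi*f*t/Q = pi*18.0*4.09/91 = 2.541583
A/A0 = exp(-2.541583) = 0.078742

0.078742


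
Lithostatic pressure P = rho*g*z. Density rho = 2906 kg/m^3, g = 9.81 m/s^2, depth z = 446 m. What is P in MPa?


P = rho * g * z / 1e6
= 2906 * 9.81 * 446 / 1e6
= 12714505.56 / 1e6
= 12.7145 MPa

12.7145


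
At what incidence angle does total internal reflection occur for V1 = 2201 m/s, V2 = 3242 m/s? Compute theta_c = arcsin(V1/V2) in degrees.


V1/V2 = 2201/3242 = 0.678902
theta_c = arcsin(0.678902) = 42.7579 degrees

42.7579


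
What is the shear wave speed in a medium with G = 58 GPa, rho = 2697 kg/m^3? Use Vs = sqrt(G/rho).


Convert G to Pa: G = 58e9 Pa
Compute G/rho = 58e9 / 2697 = 21505376.3441
Vs = sqrt(21505376.3441) = 4637.39 m/s

4637.39


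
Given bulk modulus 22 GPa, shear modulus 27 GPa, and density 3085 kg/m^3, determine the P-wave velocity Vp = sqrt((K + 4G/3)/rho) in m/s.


First compute the effective modulus:
K + 4G/3 = 22e9 + 4*27e9/3 = 58000000000.0 Pa
Then divide by density:
58000000000.0 / 3085 = 18800648.2982 Pa/(kg/m^3)
Take the square root:
Vp = sqrt(18800648.2982) = 4335.97 m/s

4335.97


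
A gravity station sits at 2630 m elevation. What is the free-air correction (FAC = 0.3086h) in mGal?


FAC = 0.3086 * h
= 0.3086 * 2630
= 811.618 mGal

811.618


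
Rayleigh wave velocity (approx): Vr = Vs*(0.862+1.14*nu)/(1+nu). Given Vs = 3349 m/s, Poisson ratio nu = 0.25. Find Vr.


Numerator factor = 0.862 + 1.14*0.25 = 1.147
Denominator = 1 + 0.25 = 1.25
Vr = 3349 * 1.147 / 1.25 = 3073.04 m/s

3073.04


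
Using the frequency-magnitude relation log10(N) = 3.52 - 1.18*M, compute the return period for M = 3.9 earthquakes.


log10(N) = 3.52 - 1.18*3.9 = -1.082
N = 10^-1.082 = 0.082794
T = 1/N = 1/0.082794 = 12.0781 years

12.0781


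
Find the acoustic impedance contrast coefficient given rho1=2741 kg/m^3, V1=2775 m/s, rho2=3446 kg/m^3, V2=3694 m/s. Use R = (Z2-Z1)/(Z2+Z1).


Z1 = 2741 * 2775 = 7606275
Z2 = 3446 * 3694 = 12729524
R = (12729524 - 7606275) / (12729524 + 7606275) = 5123249 / 20335799 = 0.2519

0.2519


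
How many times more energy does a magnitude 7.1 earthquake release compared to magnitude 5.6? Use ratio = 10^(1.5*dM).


M2 - M1 = 7.1 - 5.6 = 1.5
1.5 * 1.5 = 2.25
ratio = 10^2.25 = 177.83

177.83


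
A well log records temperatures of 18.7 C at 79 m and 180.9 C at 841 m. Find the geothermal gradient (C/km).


dT = 180.9 - 18.7 = 162.2 C
dz = 841 - 79 = 762 m
gradient = dT/dz * 1000 = 162.2/762 * 1000 = 212.8609 C/km

212.8609


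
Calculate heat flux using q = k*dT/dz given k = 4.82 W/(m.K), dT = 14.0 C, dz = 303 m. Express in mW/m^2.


q = k * dT / dz * 1000
= 4.82 * 14.0 / 303 * 1000
= 0.222706 * 1000
= 222.7063 mW/m^2

222.7063


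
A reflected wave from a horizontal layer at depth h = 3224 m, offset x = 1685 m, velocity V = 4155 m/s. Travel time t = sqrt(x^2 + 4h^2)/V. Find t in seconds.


x^2 + 4h^2 = 1685^2 + 4*3224^2 = 2839225 + 41576704 = 44415929
sqrt(44415929) = 6664.5277
t = 6664.5277 / 4155 = 1.604 s

1.604


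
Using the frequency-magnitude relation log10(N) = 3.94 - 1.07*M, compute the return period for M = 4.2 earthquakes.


log10(N) = 3.94 - 1.07*4.2 = -0.554
N = 10^-0.554 = 0.279254
T = 1/N = 1/0.279254 = 3.581 years

3.581


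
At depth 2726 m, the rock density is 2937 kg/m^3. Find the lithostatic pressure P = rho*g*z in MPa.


P = rho * g * z / 1e6
= 2937 * 9.81 * 2726 / 1e6
= 78541430.22 / 1e6
= 78.5414 MPa

78.5414


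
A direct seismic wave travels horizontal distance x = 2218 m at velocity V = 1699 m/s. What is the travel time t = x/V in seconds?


t = x / V
= 2218 / 1699
= 1.3055 s

1.3055


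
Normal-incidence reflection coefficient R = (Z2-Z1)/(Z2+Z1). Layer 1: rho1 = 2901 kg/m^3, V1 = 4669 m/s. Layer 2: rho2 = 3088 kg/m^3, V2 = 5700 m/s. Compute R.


Z1 = 2901 * 4669 = 13544769
Z2 = 3088 * 5700 = 17601600
R = (17601600 - 13544769) / (17601600 + 13544769) = 4056831 / 31146369 = 0.1303

0.1303


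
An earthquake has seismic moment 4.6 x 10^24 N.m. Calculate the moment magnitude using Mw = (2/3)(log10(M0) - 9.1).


log10(M0) = log10(4.6 x 10^24) = 24.6628
Mw = 2/3 * (24.6628 - 9.1)
= 2/3 * 15.5628
= 10.38

10.38


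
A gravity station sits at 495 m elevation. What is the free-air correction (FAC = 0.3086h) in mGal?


FAC = 0.3086 * h
= 0.3086 * 495
= 152.757 mGal

152.757


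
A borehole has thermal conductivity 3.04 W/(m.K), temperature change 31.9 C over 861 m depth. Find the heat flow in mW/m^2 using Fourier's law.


q = k * dT / dz * 1000
= 3.04 * 31.9 / 861 * 1000
= 0.112632 * 1000
= 112.6318 mW/m^2

112.6318


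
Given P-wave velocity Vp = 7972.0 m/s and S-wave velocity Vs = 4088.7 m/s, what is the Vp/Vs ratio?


Vp/Vs = 7972.0 / 4088.7
= 1.9498

1.9498


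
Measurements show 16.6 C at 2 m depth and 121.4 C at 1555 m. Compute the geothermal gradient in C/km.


dT = 121.4 - 16.6 = 104.8 C
dz = 1555 - 2 = 1553 m
gradient = dT/dz * 1000 = 104.8/1553 * 1000 = 67.4823 C/km

67.4823


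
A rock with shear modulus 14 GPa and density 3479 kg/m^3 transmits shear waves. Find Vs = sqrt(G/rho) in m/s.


Convert G to Pa: G = 14e9 Pa
Compute G/rho = 14e9 / 3479 = 4024144.8692
Vs = sqrt(4024144.8692) = 2006.03 m/s

2006.03


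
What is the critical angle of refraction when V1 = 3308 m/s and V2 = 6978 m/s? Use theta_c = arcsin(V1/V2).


V1/V2 = 3308/6978 = 0.474061
theta_c = arcsin(0.474061) = 28.2983 degrees

28.2983


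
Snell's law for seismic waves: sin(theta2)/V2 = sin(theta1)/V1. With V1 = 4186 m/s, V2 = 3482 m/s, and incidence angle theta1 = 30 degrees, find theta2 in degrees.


sin(theta1) = sin(30 deg) = 0.5
sin(theta2) = V2/V1 * sin(theta1) = 3482/4186 * 0.5 = 0.41591
theta2 = arcsin(0.41591) = 24.5766 degrees

24.5766


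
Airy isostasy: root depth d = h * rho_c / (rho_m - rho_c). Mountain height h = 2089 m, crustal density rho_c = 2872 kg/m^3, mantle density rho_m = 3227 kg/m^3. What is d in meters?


rho_m - rho_c = 3227 - 2872 = 355
d = 2089 * 2872 / 355
= 5999608 / 355
= 16900.3 m

16900.3


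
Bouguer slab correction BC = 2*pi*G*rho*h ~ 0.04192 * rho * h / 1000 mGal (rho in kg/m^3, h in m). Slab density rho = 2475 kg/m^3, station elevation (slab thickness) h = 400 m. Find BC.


BC = 0.04192 * rho * h / 1000
= 0.04192 * 2475 * 400 / 1000
= 41.5008 mGal

41.5008


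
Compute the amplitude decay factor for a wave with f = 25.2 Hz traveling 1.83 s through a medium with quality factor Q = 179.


pi*f*t/Q = pi*25.2*1.83/179 = 0.809373
A/A0 = exp(-0.809373) = 0.445137

0.445137


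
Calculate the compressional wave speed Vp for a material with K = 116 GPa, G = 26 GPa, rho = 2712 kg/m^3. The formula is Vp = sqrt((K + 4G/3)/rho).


First compute the effective modulus:
K + 4G/3 = 116e9 + 4*26e9/3 = 150666666666.67 Pa
Then divide by density:
150666666666.67 / 2712 = 55555555.5556 Pa/(kg/m^3)
Take the square root:
Vp = sqrt(55555555.5556) = 7453.56 m/s

7453.56


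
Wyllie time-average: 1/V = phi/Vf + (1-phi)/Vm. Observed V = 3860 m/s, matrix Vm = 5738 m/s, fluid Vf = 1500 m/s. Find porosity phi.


1/V - 1/Vm = 1/3860 - 1/5738 = 8.479e-05
1/Vf - 1/Vm = 1/1500 - 1/5738 = 0.00049239
phi = 8.479e-05 / 0.00049239 = 0.1722

0.1722


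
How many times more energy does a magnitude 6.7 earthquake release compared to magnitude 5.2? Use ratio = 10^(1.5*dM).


M2 - M1 = 6.7 - 5.2 = 1.5
1.5 * 1.5 = 2.25
ratio = 10^2.25 = 177.83

177.83


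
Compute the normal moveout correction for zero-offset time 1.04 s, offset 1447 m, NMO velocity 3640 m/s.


x/Vnmo = 1447/3640 = 0.397527
(x/Vnmo)^2 = 0.158028
t0^2 = 1.0816
sqrt(1.0816 + 0.158028) = 1.113386
dt = 1.113386 - 1.04 = 0.073386

0.073386


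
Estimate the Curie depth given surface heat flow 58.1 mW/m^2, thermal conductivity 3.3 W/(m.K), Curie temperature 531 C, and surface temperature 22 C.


T_Curie - T_surf = 531 - 22 = 509 C
Convert q to W/m^2: 58.1 mW/m^2 = 0.0581 W/m^2
d = 509 * 3.3 / 0.0581 = 28910.5 m

28910.5


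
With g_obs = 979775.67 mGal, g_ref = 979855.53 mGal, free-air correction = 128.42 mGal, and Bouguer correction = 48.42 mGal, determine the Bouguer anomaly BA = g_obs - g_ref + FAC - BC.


BA = g_obs - g_ref + FAC - BC
= 979775.67 - 979855.53 + 128.42 - 48.42
= 0.14 mGal

0.14


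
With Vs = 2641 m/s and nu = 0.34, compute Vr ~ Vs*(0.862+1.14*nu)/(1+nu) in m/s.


Numerator factor = 0.862 + 1.14*0.34 = 1.2496
Denominator = 1 + 0.34 = 1.34
Vr = 2641 * 1.2496 / 1.34 = 2462.83 m/s

2462.83


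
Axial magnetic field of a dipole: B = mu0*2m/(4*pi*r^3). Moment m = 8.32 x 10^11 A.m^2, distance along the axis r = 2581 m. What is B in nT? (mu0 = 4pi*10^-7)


m = 8.32 x 10^11 = 832000000000 A.m^2
2m = 1664000000000 A.m^2
r^3 = 2581^3 = 17193488941
B = (4pi*10^-7) * 1664000000000 / (4*pi * 17193488941) * 1e9
= 2091044.070229 / 216059754186.49 * 1e9
= 9678.0822 nT

9678.0822


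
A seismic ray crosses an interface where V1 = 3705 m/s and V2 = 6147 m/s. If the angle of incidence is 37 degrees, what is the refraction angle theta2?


sin(theta1) = sin(37 deg) = 0.601815
sin(theta2) = V2/V1 * sin(theta1) = 6147/3705 * 0.601815 = 0.998477
theta2 = arcsin(0.998477) = 86.8373 degrees

86.8373


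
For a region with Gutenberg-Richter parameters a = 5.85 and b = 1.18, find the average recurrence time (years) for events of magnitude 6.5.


log10(N) = 5.85 - 1.18*6.5 = -1.82
N = 10^-1.82 = 0.015136
T = 1/N = 1/0.015136 = 66.0693 years

66.0693


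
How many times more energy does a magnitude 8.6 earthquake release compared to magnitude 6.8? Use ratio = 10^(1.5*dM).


M2 - M1 = 8.6 - 6.8 = 1.8
1.5 * 1.8 = 2.7
ratio = 10^2.7 = 501.19

501.19


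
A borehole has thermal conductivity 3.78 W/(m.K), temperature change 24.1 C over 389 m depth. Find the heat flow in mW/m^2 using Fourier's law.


q = k * dT / dz * 1000
= 3.78 * 24.1 / 389 * 1000
= 0.234185 * 1000
= 234.1851 mW/m^2

234.1851


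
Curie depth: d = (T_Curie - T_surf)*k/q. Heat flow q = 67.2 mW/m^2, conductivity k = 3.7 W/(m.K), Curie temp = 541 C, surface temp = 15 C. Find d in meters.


T_Curie - T_surf = 541 - 15 = 526 C
Convert q to W/m^2: 67.2 mW/m^2 = 0.0672 W/m^2
d = 526 * 3.7 / 0.0672 = 28961.31 m

28961.31


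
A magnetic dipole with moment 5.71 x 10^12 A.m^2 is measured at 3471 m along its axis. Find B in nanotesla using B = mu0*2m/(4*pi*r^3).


m = 5.71 x 10^12 = 5710000000000 A.m^2
2m = 11420000000000 A.m^2
r^3 = 3471^3 = 41818056111
B = (4pi*10^-7) * 11420000000000 / (4*pi * 41818056111) * 1e9
= 14350795.241598 / 525501191462.89 * 1e9
= 27308.7777 nT

27308.7777


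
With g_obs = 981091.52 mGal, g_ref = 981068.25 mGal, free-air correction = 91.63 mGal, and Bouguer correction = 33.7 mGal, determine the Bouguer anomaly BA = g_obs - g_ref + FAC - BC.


BA = g_obs - g_ref + FAC - BC
= 981091.52 - 981068.25 + 91.63 - 33.7
= 81.2 mGal

81.2


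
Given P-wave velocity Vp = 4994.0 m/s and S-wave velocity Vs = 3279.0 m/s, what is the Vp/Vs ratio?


Vp/Vs = 4994.0 / 3279.0
= 1.523

1.523


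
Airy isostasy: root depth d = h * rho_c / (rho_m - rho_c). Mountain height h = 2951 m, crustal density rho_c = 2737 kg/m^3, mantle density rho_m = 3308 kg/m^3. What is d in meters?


rho_m - rho_c = 3308 - 2737 = 571
d = 2951 * 2737 / 571
= 8076887 / 571
= 14145.16 m

14145.16


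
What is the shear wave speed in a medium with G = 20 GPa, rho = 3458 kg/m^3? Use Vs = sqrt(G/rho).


Convert G to Pa: G = 20e9 Pa
Compute G/rho = 20e9 / 3458 = 5783689.9942
Vs = sqrt(5783689.9942) = 2404.93 m/s

2404.93


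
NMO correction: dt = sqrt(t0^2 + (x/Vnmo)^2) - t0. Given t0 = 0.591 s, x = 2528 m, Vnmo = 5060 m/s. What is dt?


x/Vnmo = 2528/5060 = 0.499605
(x/Vnmo)^2 = 0.249605
t0^2 = 0.349281
sqrt(0.349281 + 0.249605) = 0.773877
dt = 0.773877 - 0.591 = 0.182877

0.182877


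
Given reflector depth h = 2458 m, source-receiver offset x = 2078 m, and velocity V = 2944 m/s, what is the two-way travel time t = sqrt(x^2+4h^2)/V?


x^2 + 4h^2 = 2078^2 + 4*2458^2 = 4318084 + 24167056 = 28485140
sqrt(28485140) = 5337.1472
t = 5337.1472 / 2944 = 1.8129 s

1.8129


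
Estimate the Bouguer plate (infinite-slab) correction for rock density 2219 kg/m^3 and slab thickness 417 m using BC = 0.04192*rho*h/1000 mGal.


BC = 0.04192 * rho * h / 1000
= 0.04192 * 2219 * 417 / 1000
= 38.7895 mGal

38.7895


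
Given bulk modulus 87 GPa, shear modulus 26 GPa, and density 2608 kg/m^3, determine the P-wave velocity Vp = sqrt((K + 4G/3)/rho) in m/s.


First compute the effective modulus:
K + 4G/3 = 87e9 + 4*26e9/3 = 121666666666.67 Pa
Then divide by density:
121666666666.67 / 2608 = 46651329.2434 Pa/(kg/m^3)
Take the square root:
Vp = sqrt(46651329.2434) = 6830.18 m/s

6830.18


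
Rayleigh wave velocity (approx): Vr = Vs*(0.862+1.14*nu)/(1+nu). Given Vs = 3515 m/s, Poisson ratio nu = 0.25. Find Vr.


Numerator factor = 0.862 + 1.14*0.25 = 1.147
Denominator = 1 + 0.25 = 1.25
Vr = 3515 * 1.147 / 1.25 = 3225.36 m/s

3225.36
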